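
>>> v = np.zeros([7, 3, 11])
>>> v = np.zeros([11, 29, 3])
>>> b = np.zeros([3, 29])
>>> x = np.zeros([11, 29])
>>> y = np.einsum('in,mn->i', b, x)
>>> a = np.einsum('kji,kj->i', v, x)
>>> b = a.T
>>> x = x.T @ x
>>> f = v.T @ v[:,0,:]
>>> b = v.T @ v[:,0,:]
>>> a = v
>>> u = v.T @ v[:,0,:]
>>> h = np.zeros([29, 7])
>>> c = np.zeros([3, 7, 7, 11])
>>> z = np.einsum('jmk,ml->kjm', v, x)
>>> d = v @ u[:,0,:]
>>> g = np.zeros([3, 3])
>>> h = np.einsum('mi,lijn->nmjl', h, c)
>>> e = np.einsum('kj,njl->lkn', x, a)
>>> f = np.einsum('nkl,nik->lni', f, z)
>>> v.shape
(11, 29, 3)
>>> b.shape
(3, 29, 3)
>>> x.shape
(29, 29)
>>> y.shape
(3,)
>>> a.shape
(11, 29, 3)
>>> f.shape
(3, 3, 11)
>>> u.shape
(3, 29, 3)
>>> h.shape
(11, 29, 7, 3)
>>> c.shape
(3, 7, 7, 11)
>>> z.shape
(3, 11, 29)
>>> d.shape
(11, 29, 3)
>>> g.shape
(3, 3)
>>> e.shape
(3, 29, 11)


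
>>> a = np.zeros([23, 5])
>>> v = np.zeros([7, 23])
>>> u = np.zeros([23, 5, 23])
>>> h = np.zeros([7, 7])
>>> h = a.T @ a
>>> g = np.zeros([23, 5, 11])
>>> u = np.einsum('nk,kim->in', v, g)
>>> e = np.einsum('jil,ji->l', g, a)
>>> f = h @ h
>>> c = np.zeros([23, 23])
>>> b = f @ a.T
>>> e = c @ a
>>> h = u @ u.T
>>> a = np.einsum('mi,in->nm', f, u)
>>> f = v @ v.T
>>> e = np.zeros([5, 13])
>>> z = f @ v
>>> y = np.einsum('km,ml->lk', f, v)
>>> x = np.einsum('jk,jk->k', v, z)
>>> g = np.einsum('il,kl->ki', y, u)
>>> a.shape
(7, 5)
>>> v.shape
(7, 23)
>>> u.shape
(5, 7)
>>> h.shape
(5, 5)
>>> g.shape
(5, 23)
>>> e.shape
(5, 13)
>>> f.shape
(7, 7)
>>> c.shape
(23, 23)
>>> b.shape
(5, 23)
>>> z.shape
(7, 23)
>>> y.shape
(23, 7)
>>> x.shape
(23,)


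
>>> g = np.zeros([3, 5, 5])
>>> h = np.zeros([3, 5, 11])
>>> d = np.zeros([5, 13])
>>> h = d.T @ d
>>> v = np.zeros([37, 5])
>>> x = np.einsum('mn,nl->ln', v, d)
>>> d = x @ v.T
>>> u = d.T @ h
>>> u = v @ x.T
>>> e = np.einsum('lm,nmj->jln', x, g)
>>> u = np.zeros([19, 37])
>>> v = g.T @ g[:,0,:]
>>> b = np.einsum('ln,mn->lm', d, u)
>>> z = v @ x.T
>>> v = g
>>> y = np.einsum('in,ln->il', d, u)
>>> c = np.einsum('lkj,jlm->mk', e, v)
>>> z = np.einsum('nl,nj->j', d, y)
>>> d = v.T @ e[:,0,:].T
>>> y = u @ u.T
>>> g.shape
(3, 5, 5)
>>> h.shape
(13, 13)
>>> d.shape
(5, 5, 5)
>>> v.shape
(3, 5, 5)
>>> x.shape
(13, 5)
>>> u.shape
(19, 37)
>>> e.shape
(5, 13, 3)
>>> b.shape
(13, 19)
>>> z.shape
(19,)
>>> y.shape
(19, 19)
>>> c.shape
(5, 13)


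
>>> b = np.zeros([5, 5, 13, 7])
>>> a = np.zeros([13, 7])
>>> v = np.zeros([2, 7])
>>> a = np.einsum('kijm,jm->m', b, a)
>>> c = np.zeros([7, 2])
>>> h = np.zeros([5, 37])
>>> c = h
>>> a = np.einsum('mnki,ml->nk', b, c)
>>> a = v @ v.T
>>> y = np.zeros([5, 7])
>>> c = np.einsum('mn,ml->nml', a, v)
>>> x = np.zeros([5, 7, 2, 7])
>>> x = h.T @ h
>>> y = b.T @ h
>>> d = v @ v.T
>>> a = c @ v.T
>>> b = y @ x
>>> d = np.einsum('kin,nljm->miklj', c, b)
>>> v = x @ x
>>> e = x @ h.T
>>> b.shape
(7, 13, 5, 37)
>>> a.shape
(2, 2, 2)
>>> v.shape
(37, 37)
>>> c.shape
(2, 2, 7)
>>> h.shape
(5, 37)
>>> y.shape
(7, 13, 5, 37)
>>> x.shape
(37, 37)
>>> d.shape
(37, 2, 2, 13, 5)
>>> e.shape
(37, 5)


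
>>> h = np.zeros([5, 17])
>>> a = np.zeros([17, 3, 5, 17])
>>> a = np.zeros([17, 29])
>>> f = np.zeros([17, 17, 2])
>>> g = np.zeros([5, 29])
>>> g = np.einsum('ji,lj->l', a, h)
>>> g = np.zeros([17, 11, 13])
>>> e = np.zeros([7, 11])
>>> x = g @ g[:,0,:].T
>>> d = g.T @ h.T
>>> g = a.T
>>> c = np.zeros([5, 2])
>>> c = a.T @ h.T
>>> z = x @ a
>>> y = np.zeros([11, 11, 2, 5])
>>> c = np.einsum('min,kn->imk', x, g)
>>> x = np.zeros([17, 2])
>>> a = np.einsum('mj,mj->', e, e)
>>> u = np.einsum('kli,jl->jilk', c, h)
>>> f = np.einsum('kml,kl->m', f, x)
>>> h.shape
(5, 17)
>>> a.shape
()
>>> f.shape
(17,)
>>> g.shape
(29, 17)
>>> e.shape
(7, 11)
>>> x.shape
(17, 2)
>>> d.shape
(13, 11, 5)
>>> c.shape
(11, 17, 29)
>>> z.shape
(17, 11, 29)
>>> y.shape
(11, 11, 2, 5)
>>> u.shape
(5, 29, 17, 11)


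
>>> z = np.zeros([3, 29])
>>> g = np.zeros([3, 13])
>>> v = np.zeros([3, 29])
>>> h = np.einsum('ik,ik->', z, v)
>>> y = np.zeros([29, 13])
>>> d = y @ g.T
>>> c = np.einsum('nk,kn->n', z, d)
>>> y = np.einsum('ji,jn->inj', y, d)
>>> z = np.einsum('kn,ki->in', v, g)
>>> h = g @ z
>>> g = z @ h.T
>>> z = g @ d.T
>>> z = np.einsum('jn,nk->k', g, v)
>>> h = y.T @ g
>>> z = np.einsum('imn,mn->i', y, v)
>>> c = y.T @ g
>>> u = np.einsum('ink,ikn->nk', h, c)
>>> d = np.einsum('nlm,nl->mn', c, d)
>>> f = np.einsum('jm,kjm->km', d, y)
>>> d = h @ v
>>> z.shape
(13,)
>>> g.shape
(13, 3)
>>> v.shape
(3, 29)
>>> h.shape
(29, 3, 3)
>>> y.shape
(13, 3, 29)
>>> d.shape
(29, 3, 29)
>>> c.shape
(29, 3, 3)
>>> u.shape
(3, 3)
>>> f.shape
(13, 29)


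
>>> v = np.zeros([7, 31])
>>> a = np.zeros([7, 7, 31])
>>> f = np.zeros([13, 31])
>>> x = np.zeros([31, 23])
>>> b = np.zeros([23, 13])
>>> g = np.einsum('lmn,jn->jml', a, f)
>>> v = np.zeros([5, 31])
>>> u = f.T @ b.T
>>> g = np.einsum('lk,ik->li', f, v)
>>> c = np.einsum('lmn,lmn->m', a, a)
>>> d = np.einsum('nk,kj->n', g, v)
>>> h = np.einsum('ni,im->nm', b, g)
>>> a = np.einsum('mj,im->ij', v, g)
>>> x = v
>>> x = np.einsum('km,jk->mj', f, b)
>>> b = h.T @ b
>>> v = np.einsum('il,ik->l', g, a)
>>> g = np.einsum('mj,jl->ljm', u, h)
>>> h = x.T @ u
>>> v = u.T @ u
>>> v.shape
(23, 23)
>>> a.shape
(13, 31)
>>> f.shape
(13, 31)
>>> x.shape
(31, 23)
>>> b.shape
(5, 13)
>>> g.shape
(5, 23, 31)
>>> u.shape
(31, 23)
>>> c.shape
(7,)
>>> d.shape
(13,)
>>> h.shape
(23, 23)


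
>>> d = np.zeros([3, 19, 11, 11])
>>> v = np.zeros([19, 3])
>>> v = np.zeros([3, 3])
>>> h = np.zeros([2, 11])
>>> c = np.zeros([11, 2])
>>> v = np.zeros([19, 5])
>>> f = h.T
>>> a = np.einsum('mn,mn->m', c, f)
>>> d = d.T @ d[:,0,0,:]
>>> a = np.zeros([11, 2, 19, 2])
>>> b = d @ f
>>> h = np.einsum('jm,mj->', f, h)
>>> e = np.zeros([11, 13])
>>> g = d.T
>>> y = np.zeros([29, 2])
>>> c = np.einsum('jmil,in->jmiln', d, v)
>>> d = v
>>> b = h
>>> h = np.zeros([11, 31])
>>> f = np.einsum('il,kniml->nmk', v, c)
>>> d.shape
(19, 5)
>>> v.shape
(19, 5)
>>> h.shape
(11, 31)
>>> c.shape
(11, 11, 19, 11, 5)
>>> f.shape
(11, 11, 11)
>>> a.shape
(11, 2, 19, 2)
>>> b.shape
()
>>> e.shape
(11, 13)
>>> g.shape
(11, 19, 11, 11)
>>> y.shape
(29, 2)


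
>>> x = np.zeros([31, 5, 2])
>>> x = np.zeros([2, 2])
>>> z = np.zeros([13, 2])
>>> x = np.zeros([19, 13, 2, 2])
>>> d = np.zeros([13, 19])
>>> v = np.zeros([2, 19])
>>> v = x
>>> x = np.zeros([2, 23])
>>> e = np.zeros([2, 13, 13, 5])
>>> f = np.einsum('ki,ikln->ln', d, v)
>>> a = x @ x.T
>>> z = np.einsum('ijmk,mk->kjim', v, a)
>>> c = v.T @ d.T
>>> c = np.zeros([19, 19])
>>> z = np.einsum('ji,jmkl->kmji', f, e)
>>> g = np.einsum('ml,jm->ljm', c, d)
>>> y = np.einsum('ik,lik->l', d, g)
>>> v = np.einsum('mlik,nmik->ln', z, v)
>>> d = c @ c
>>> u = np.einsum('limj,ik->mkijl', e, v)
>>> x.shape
(2, 23)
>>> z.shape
(13, 13, 2, 2)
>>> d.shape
(19, 19)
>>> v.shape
(13, 19)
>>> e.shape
(2, 13, 13, 5)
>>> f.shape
(2, 2)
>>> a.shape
(2, 2)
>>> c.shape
(19, 19)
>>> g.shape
(19, 13, 19)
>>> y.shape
(19,)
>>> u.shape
(13, 19, 13, 5, 2)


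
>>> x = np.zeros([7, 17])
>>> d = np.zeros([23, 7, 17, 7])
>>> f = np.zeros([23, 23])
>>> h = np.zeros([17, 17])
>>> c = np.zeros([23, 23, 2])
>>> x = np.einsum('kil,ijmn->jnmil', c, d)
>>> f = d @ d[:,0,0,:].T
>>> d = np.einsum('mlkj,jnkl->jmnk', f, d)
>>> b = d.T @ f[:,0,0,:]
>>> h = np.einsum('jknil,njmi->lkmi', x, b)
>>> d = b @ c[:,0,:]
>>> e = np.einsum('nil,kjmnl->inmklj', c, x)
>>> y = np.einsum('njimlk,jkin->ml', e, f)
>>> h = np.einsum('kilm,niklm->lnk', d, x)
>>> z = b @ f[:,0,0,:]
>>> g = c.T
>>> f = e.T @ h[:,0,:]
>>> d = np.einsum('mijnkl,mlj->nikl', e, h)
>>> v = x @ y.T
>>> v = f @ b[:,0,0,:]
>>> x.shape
(7, 7, 17, 23, 2)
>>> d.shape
(7, 23, 2, 7)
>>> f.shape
(7, 2, 7, 17, 23, 17)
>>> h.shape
(23, 7, 17)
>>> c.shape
(23, 23, 2)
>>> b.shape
(17, 7, 23, 23)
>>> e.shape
(23, 23, 17, 7, 2, 7)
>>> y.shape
(7, 2)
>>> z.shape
(17, 7, 23, 23)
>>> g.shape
(2, 23, 23)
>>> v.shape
(7, 2, 7, 17, 23, 23)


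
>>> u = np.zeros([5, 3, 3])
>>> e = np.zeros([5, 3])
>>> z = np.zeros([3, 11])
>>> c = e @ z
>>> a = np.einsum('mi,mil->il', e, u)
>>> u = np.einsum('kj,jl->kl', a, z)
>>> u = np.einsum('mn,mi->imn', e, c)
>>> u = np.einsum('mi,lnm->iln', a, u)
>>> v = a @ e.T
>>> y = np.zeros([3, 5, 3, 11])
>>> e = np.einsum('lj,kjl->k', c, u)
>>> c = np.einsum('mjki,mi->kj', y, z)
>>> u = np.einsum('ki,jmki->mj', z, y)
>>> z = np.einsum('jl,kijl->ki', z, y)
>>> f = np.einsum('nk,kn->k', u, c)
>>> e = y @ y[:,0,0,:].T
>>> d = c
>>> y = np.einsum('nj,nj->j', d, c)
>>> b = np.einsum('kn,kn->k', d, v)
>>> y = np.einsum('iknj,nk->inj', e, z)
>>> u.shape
(5, 3)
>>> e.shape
(3, 5, 3, 3)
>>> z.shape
(3, 5)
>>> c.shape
(3, 5)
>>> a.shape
(3, 3)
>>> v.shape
(3, 5)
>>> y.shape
(3, 3, 3)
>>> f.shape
(3,)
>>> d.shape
(3, 5)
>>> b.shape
(3,)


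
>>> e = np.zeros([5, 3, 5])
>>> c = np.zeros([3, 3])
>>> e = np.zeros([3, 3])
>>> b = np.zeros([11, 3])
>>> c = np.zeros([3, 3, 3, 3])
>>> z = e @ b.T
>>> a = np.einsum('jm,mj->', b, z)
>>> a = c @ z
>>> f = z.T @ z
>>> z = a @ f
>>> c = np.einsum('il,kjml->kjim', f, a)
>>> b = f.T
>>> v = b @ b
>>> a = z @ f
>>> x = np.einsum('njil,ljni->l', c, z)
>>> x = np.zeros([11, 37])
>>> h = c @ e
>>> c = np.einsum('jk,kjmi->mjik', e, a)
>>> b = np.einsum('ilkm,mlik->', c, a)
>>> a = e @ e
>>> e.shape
(3, 3)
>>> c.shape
(3, 3, 11, 3)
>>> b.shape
()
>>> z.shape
(3, 3, 3, 11)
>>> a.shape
(3, 3)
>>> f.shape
(11, 11)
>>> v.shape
(11, 11)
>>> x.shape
(11, 37)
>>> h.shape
(3, 3, 11, 3)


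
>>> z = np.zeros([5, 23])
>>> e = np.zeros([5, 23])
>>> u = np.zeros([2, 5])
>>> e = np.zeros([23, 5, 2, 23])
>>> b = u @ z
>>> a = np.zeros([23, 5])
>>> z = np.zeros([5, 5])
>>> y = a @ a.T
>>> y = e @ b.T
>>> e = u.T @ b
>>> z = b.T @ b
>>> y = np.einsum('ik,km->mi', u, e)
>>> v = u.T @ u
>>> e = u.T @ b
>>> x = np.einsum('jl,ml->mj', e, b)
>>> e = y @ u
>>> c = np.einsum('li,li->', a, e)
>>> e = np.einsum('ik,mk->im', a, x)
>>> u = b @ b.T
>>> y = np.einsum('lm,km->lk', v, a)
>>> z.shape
(23, 23)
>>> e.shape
(23, 2)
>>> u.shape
(2, 2)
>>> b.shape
(2, 23)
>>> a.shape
(23, 5)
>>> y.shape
(5, 23)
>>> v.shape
(5, 5)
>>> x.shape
(2, 5)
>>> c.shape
()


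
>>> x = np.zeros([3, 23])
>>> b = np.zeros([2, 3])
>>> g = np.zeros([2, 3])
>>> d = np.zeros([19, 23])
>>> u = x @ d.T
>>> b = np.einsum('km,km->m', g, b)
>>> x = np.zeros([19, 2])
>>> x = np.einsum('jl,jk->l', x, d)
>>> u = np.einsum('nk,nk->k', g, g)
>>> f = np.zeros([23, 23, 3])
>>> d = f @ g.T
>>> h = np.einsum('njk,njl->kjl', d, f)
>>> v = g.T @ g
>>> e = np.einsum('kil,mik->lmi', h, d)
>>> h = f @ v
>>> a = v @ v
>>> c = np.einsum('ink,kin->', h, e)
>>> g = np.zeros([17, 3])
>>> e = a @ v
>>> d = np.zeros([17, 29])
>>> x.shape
(2,)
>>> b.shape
(3,)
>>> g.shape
(17, 3)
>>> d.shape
(17, 29)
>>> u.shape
(3,)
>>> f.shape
(23, 23, 3)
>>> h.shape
(23, 23, 3)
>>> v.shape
(3, 3)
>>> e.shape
(3, 3)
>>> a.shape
(3, 3)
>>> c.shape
()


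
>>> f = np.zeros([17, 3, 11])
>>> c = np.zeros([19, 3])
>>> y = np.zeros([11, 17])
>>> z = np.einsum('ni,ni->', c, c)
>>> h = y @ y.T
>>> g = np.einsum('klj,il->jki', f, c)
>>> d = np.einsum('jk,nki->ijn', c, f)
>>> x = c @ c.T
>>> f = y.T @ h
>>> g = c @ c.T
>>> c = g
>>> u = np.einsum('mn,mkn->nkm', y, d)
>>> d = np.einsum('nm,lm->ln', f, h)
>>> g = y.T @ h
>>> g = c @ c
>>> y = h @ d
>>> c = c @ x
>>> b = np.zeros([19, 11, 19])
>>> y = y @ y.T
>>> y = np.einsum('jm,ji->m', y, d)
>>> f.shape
(17, 11)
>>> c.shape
(19, 19)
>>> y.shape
(11,)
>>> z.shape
()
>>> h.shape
(11, 11)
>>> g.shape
(19, 19)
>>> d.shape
(11, 17)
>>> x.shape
(19, 19)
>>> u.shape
(17, 19, 11)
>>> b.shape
(19, 11, 19)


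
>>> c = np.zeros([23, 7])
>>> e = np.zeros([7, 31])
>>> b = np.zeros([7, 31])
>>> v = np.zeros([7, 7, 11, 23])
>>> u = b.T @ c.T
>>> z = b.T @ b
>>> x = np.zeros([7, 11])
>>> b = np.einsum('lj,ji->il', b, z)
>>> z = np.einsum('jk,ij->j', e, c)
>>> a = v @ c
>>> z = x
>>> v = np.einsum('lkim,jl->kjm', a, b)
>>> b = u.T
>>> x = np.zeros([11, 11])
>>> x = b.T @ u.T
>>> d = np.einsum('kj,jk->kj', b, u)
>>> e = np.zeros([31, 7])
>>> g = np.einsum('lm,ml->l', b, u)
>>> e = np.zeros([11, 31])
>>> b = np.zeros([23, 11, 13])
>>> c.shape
(23, 7)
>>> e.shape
(11, 31)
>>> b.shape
(23, 11, 13)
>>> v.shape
(7, 31, 7)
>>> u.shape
(31, 23)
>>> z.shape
(7, 11)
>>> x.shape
(31, 31)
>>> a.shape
(7, 7, 11, 7)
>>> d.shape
(23, 31)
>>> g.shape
(23,)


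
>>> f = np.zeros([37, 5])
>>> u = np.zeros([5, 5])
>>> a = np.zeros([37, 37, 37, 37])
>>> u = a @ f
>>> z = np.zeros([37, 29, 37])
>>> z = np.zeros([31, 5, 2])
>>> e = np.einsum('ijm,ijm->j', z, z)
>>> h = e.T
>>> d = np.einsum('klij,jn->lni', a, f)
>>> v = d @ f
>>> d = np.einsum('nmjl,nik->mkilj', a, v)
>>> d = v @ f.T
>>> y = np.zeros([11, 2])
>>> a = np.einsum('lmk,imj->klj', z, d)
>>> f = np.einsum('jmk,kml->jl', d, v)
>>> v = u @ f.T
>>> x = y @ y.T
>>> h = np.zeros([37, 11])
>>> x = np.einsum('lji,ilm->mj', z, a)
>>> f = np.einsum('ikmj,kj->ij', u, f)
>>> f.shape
(37, 5)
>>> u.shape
(37, 37, 37, 5)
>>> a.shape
(2, 31, 37)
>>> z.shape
(31, 5, 2)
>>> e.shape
(5,)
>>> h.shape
(37, 11)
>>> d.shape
(37, 5, 37)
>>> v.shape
(37, 37, 37, 37)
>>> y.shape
(11, 2)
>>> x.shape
(37, 5)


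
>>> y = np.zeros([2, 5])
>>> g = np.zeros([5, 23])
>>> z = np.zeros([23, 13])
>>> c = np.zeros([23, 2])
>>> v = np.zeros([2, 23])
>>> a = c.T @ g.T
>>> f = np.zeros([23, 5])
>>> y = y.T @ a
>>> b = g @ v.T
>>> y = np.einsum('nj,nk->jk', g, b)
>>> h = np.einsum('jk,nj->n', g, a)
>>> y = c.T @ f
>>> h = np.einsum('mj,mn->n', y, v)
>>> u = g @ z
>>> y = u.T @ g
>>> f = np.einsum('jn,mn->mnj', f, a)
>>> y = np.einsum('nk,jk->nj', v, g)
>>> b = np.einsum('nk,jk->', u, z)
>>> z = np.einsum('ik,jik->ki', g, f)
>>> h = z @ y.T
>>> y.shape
(2, 5)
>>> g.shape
(5, 23)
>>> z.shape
(23, 5)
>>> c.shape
(23, 2)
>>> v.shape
(2, 23)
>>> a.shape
(2, 5)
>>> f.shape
(2, 5, 23)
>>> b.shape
()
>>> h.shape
(23, 2)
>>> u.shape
(5, 13)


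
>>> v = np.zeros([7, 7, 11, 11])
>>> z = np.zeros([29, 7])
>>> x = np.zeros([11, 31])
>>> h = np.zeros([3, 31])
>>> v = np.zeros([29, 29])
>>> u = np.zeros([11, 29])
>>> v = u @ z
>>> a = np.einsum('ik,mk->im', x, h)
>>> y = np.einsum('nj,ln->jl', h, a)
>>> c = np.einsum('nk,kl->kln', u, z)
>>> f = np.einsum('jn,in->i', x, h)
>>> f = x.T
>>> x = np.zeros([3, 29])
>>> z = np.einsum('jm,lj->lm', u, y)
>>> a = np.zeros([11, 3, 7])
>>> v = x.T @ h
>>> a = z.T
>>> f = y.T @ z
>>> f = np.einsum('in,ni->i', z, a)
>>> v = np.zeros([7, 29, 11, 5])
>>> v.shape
(7, 29, 11, 5)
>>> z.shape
(31, 29)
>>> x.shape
(3, 29)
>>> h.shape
(3, 31)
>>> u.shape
(11, 29)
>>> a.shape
(29, 31)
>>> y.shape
(31, 11)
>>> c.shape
(29, 7, 11)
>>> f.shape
(31,)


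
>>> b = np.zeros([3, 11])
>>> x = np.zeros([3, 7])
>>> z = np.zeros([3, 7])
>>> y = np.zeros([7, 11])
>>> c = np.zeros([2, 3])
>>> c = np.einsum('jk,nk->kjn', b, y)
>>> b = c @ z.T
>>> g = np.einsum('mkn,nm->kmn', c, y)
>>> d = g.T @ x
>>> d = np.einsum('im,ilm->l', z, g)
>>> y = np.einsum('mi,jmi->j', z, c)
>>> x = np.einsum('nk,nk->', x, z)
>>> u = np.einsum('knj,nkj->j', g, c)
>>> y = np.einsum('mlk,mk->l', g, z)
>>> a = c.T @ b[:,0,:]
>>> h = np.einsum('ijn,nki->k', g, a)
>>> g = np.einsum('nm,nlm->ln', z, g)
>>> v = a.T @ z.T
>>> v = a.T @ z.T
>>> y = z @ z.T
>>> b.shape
(11, 3, 3)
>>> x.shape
()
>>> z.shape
(3, 7)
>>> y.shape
(3, 3)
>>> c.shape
(11, 3, 7)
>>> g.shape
(11, 3)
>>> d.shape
(11,)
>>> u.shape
(7,)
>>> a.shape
(7, 3, 3)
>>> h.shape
(3,)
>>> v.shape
(3, 3, 3)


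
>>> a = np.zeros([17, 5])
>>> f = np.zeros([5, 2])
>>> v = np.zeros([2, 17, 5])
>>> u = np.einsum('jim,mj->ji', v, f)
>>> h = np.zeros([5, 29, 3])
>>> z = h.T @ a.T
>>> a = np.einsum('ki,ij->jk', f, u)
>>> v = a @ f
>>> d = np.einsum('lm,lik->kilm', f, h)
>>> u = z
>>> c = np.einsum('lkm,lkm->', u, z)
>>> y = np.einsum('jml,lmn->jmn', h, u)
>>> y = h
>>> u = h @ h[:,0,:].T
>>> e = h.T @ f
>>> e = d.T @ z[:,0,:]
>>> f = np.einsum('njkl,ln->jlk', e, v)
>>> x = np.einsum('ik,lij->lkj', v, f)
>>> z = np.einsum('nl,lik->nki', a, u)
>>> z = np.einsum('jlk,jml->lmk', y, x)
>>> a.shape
(17, 5)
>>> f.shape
(5, 17, 29)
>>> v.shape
(17, 2)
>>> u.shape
(5, 29, 5)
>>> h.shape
(5, 29, 3)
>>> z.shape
(29, 2, 3)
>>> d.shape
(3, 29, 5, 2)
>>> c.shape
()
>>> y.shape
(5, 29, 3)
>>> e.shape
(2, 5, 29, 17)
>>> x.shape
(5, 2, 29)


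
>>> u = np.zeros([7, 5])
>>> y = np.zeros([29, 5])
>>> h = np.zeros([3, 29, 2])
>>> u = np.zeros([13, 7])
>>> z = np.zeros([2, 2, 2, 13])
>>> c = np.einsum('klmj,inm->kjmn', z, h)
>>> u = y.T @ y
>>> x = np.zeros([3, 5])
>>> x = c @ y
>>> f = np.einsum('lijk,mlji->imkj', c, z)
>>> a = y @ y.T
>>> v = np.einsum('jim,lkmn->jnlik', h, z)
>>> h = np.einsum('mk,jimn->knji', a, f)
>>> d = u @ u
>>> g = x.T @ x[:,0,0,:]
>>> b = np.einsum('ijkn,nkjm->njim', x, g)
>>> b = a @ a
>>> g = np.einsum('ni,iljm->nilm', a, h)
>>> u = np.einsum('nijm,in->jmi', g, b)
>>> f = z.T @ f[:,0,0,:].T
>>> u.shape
(2, 2, 29)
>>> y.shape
(29, 5)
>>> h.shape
(29, 2, 13, 2)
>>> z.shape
(2, 2, 2, 13)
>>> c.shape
(2, 13, 2, 29)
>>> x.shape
(2, 13, 2, 5)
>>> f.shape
(13, 2, 2, 13)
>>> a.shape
(29, 29)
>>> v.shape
(3, 13, 2, 29, 2)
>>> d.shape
(5, 5)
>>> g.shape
(29, 29, 2, 2)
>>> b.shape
(29, 29)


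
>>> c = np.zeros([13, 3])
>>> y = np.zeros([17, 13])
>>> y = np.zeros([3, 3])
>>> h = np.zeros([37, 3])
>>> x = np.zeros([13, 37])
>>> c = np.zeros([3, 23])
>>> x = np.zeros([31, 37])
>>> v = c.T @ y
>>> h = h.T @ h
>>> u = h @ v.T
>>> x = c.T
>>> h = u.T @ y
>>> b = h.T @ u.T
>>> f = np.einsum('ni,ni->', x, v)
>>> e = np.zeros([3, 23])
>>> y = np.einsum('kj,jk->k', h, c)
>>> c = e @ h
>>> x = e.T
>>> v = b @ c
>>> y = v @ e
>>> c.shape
(3, 3)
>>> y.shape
(3, 23)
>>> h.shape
(23, 3)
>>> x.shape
(23, 3)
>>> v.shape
(3, 3)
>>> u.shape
(3, 23)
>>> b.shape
(3, 3)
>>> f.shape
()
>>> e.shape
(3, 23)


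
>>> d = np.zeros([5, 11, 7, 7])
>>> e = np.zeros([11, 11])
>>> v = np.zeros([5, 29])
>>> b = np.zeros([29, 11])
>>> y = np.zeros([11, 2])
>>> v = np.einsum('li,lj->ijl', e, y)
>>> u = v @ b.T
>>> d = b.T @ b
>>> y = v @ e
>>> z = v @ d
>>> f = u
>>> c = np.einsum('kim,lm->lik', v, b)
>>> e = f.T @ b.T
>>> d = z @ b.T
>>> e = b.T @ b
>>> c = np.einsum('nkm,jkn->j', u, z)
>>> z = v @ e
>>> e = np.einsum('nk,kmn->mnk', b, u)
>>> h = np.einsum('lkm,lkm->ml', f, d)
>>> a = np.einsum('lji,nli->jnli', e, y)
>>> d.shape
(11, 2, 29)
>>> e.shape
(2, 29, 11)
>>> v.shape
(11, 2, 11)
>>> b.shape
(29, 11)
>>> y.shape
(11, 2, 11)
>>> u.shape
(11, 2, 29)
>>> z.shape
(11, 2, 11)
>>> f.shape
(11, 2, 29)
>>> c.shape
(11,)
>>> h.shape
(29, 11)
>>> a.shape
(29, 11, 2, 11)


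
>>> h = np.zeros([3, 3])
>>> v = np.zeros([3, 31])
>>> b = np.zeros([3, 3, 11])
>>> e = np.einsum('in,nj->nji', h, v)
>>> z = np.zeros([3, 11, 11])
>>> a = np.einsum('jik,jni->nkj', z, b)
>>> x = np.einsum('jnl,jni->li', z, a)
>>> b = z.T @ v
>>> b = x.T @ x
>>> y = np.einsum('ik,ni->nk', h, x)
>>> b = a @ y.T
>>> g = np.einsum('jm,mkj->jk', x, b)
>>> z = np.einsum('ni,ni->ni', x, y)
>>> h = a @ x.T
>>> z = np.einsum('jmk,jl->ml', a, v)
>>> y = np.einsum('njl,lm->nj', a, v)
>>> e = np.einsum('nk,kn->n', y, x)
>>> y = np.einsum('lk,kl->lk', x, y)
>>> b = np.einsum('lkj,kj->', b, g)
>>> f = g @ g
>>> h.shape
(3, 11, 11)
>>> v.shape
(3, 31)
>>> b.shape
()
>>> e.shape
(3,)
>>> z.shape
(11, 31)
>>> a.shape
(3, 11, 3)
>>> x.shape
(11, 3)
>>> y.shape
(11, 3)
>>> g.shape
(11, 11)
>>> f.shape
(11, 11)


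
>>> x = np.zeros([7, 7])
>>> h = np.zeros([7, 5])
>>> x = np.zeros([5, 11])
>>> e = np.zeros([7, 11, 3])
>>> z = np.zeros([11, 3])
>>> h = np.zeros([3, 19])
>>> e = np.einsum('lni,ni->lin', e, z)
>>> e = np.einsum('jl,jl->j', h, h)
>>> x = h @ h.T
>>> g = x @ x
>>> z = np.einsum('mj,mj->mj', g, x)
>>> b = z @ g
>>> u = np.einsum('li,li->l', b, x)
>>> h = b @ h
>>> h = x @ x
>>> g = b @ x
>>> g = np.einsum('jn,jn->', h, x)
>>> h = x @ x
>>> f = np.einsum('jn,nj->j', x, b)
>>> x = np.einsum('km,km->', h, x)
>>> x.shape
()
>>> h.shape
(3, 3)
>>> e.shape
(3,)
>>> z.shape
(3, 3)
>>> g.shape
()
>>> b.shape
(3, 3)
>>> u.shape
(3,)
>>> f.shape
(3,)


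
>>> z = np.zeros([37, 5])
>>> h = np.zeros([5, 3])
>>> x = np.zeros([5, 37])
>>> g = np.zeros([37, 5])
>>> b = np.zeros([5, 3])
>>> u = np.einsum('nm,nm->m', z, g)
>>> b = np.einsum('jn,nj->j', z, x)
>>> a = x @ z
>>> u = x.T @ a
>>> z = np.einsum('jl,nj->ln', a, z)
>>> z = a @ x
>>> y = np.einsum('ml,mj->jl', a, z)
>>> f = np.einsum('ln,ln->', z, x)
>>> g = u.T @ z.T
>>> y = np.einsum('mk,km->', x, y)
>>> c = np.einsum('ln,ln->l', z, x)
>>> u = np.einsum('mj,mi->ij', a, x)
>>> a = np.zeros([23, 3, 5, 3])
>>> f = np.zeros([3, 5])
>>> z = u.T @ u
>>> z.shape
(5, 5)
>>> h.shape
(5, 3)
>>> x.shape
(5, 37)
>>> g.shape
(5, 5)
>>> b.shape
(37,)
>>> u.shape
(37, 5)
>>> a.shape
(23, 3, 5, 3)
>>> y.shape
()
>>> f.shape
(3, 5)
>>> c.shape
(5,)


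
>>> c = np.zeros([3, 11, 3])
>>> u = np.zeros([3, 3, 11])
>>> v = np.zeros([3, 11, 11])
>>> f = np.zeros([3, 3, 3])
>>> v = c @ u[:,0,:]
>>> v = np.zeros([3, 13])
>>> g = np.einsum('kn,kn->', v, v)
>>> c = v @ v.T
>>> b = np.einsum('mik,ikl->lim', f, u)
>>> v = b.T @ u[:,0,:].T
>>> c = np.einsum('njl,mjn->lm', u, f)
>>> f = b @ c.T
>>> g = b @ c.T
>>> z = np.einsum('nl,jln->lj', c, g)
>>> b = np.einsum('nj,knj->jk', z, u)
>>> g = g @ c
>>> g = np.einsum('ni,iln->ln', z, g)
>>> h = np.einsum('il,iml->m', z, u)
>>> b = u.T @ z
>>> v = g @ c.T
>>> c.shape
(11, 3)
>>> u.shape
(3, 3, 11)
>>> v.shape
(3, 11)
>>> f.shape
(11, 3, 11)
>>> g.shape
(3, 3)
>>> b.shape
(11, 3, 11)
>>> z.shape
(3, 11)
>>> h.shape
(3,)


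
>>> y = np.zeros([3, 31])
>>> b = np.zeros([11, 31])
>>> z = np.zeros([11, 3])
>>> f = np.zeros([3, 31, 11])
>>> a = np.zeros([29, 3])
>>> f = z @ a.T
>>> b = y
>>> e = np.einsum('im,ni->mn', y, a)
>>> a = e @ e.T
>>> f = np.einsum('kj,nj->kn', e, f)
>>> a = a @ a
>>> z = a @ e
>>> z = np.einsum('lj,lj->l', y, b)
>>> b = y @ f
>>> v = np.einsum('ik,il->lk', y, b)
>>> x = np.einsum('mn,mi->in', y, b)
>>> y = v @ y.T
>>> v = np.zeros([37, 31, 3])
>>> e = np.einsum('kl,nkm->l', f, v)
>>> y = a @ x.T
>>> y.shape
(31, 11)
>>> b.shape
(3, 11)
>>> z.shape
(3,)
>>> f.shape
(31, 11)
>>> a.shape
(31, 31)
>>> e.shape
(11,)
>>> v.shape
(37, 31, 3)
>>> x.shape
(11, 31)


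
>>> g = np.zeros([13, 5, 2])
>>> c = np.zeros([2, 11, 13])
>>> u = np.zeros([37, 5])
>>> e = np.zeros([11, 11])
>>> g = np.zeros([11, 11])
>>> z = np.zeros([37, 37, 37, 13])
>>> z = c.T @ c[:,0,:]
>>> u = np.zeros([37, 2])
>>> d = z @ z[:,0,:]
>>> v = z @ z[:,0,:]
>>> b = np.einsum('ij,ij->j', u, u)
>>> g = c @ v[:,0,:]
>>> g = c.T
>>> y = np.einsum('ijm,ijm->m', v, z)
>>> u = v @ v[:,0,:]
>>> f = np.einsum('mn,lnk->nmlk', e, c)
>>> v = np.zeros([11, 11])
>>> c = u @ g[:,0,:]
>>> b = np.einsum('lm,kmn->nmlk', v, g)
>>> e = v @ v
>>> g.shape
(13, 11, 2)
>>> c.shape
(13, 11, 2)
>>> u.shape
(13, 11, 13)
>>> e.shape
(11, 11)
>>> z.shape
(13, 11, 13)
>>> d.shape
(13, 11, 13)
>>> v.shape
(11, 11)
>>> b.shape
(2, 11, 11, 13)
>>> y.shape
(13,)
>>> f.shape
(11, 11, 2, 13)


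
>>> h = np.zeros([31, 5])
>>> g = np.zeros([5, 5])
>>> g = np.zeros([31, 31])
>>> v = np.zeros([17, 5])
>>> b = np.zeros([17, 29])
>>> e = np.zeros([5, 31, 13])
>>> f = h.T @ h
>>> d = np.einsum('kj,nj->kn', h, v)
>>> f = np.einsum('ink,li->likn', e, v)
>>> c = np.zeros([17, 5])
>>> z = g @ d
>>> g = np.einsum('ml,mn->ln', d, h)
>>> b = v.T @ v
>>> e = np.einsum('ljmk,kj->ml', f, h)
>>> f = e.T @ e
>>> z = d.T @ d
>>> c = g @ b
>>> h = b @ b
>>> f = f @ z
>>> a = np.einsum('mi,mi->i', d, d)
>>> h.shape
(5, 5)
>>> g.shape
(17, 5)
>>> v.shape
(17, 5)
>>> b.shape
(5, 5)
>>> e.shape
(13, 17)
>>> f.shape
(17, 17)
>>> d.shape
(31, 17)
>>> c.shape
(17, 5)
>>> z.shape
(17, 17)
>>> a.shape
(17,)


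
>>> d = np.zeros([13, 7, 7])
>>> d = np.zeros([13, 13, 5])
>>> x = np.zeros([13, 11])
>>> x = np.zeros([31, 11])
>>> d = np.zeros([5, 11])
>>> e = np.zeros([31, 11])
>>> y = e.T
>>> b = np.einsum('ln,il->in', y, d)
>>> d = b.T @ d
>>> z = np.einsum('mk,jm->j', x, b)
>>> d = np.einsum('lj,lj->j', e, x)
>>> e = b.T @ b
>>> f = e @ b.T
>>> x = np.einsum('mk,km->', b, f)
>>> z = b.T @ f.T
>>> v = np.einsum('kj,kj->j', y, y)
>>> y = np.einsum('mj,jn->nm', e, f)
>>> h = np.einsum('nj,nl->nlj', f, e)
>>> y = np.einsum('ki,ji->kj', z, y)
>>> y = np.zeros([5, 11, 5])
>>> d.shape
(11,)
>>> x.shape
()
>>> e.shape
(31, 31)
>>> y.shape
(5, 11, 5)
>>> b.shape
(5, 31)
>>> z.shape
(31, 31)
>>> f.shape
(31, 5)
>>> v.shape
(31,)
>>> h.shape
(31, 31, 5)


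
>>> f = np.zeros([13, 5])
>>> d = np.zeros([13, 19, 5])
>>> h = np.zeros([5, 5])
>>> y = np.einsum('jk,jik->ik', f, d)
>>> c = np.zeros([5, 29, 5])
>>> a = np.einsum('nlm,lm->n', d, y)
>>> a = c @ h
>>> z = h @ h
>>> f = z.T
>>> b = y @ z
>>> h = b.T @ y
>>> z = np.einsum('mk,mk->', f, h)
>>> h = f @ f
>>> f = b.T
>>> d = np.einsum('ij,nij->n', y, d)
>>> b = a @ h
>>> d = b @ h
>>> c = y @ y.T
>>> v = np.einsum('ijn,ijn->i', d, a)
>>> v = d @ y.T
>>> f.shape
(5, 19)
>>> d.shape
(5, 29, 5)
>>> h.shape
(5, 5)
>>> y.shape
(19, 5)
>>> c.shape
(19, 19)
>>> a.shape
(5, 29, 5)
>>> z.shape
()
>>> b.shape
(5, 29, 5)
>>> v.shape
(5, 29, 19)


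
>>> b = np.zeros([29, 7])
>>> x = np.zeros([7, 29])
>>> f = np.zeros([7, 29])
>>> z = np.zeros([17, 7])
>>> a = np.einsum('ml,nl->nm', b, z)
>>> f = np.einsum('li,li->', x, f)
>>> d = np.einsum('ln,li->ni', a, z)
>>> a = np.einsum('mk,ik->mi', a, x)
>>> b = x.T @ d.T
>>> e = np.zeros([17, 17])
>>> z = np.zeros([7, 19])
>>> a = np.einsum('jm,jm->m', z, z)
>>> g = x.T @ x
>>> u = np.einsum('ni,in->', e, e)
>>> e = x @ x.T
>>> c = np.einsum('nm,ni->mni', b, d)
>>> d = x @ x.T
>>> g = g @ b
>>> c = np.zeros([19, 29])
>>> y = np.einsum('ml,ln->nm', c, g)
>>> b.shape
(29, 29)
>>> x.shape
(7, 29)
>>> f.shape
()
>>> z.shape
(7, 19)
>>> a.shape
(19,)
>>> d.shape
(7, 7)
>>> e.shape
(7, 7)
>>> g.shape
(29, 29)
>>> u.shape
()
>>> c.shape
(19, 29)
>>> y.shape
(29, 19)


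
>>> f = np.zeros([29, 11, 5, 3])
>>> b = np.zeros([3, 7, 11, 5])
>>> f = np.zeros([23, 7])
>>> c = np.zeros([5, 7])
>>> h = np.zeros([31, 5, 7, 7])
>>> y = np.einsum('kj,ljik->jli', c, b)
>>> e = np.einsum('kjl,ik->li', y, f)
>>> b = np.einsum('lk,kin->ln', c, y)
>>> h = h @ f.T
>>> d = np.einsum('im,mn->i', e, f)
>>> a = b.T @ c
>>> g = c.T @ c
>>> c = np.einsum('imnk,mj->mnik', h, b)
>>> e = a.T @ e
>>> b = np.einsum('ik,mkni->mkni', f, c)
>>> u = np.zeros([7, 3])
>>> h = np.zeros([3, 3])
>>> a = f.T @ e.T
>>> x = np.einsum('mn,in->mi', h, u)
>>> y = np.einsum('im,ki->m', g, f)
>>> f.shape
(23, 7)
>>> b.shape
(5, 7, 31, 23)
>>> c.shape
(5, 7, 31, 23)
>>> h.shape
(3, 3)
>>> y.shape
(7,)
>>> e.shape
(7, 23)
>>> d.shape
(11,)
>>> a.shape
(7, 7)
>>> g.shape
(7, 7)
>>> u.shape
(7, 3)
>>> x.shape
(3, 7)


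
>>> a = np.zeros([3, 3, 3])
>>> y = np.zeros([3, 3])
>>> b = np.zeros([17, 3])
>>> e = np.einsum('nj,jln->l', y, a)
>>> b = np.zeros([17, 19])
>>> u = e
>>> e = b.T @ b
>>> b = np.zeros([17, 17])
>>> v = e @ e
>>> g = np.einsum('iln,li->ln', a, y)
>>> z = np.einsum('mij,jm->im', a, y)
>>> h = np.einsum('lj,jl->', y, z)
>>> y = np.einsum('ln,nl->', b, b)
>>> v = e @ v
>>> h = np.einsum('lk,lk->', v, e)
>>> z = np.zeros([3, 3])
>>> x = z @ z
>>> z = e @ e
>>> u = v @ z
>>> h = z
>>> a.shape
(3, 3, 3)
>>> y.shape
()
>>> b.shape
(17, 17)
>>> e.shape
(19, 19)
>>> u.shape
(19, 19)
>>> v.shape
(19, 19)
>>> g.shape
(3, 3)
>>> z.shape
(19, 19)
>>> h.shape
(19, 19)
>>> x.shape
(3, 3)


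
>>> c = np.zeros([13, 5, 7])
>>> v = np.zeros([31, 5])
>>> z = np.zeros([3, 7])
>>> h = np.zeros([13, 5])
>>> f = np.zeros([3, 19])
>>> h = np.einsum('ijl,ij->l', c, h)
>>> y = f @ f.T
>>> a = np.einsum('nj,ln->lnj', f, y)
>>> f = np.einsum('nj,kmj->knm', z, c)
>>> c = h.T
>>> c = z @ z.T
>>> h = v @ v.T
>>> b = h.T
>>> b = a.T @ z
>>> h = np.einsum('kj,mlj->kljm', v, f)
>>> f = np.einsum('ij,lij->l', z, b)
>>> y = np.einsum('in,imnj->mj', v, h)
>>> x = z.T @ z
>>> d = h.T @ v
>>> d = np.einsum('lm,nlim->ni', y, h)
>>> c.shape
(3, 3)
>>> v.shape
(31, 5)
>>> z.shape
(3, 7)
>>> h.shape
(31, 3, 5, 13)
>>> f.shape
(19,)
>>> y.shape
(3, 13)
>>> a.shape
(3, 3, 19)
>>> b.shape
(19, 3, 7)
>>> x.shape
(7, 7)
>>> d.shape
(31, 5)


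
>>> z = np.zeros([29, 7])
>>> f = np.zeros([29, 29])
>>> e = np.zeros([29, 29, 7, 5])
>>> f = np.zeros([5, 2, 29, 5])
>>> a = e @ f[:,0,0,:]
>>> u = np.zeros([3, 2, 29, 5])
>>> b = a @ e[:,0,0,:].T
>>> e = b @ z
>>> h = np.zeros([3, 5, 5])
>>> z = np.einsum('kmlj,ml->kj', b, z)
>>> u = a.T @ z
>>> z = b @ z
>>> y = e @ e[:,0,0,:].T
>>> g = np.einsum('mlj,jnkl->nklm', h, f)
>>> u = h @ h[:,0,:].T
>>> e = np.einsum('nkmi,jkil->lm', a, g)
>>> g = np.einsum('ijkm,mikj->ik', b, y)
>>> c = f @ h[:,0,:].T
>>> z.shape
(29, 29, 7, 29)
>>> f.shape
(5, 2, 29, 5)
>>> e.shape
(3, 7)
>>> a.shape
(29, 29, 7, 5)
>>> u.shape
(3, 5, 3)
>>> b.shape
(29, 29, 7, 29)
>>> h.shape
(3, 5, 5)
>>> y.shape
(29, 29, 7, 29)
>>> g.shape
(29, 7)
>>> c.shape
(5, 2, 29, 3)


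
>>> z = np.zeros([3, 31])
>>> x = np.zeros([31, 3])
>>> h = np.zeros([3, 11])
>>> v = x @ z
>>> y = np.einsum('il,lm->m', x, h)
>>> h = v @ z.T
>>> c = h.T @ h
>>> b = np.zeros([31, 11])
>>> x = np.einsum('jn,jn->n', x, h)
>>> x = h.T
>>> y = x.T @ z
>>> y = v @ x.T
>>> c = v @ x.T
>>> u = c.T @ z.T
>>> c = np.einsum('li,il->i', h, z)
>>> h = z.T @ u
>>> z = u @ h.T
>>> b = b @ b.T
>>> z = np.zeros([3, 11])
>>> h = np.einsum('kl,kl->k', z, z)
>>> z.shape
(3, 11)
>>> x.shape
(3, 31)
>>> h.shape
(3,)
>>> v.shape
(31, 31)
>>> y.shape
(31, 3)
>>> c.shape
(3,)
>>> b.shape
(31, 31)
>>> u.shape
(3, 3)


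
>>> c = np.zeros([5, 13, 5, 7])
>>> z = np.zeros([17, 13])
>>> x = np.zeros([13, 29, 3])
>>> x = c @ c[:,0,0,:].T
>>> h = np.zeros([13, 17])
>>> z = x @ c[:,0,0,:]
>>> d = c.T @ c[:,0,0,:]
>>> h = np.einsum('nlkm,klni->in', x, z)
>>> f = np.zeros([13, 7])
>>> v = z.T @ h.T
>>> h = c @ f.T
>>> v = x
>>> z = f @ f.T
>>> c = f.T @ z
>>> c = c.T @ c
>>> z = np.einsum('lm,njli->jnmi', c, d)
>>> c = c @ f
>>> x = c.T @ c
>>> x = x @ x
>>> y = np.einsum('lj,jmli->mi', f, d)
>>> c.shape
(13, 7)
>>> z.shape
(5, 7, 13, 7)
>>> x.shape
(7, 7)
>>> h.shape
(5, 13, 5, 13)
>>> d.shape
(7, 5, 13, 7)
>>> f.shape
(13, 7)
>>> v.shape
(5, 13, 5, 5)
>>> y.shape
(5, 7)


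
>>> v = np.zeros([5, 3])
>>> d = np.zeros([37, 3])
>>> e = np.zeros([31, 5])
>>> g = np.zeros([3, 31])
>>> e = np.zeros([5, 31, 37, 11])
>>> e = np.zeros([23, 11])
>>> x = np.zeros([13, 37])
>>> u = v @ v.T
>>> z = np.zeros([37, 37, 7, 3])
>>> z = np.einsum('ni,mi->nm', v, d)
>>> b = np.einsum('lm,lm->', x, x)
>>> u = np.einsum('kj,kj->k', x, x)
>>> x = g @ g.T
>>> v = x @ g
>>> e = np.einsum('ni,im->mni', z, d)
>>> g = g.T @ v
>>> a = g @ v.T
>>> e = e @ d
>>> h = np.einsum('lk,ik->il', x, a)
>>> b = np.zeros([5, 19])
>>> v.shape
(3, 31)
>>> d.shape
(37, 3)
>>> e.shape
(3, 5, 3)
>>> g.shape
(31, 31)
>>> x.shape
(3, 3)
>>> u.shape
(13,)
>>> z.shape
(5, 37)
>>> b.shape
(5, 19)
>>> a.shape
(31, 3)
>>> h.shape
(31, 3)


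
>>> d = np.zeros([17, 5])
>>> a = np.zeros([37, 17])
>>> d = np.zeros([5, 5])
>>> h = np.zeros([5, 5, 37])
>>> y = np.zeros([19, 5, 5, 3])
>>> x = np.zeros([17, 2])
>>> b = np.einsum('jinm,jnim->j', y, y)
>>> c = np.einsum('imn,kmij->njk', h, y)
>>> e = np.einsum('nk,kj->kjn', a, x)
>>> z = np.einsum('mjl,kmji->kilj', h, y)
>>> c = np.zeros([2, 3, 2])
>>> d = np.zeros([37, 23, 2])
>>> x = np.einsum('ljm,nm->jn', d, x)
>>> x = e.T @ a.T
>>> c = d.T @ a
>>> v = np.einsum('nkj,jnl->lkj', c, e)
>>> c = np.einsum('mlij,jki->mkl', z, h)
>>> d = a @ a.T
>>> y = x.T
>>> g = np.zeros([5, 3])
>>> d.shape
(37, 37)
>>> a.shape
(37, 17)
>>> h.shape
(5, 5, 37)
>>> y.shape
(37, 2, 37)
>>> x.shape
(37, 2, 37)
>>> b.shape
(19,)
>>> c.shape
(19, 5, 3)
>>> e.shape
(17, 2, 37)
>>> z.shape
(19, 3, 37, 5)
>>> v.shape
(37, 23, 17)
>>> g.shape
(5, 3)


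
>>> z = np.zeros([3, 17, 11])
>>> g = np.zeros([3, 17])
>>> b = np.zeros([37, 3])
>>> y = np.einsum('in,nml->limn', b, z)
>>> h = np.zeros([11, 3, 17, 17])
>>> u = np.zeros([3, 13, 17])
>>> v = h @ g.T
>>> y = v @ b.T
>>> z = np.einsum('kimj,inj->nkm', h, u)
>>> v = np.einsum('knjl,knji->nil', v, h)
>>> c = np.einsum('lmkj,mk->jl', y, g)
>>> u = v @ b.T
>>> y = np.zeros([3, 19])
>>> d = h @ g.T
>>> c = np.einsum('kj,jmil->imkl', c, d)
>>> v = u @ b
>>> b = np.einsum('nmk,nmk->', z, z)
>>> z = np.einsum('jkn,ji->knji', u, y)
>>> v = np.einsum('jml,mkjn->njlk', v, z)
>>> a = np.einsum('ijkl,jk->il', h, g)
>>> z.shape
(17, 37, 3, 19)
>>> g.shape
(3, 17)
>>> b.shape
()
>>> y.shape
(3, 19)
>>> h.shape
(11, 3, 17, 17)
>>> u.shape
(3, 17, 37)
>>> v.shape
(19, 3, 3, 37)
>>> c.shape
(17, 3, 37, 3)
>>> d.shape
(11, 3, 17, 3)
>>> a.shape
(11, 17)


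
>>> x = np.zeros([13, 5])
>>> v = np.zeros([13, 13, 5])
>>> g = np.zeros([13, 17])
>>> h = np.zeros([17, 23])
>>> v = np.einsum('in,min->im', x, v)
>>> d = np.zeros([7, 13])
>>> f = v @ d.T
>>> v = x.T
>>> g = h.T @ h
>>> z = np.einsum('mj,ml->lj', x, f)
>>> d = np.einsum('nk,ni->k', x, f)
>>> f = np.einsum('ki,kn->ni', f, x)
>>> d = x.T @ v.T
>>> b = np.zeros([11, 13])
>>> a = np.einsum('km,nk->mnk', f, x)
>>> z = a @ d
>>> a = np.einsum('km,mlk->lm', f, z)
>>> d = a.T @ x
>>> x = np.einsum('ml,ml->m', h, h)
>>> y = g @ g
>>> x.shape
(17,)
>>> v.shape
(5, 13)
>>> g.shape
(23, 23)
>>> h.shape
(17, 23)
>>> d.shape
(7, 5)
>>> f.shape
(5, 7)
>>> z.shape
(7, 13, 5)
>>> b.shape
(11, 13)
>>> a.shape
(13, 7)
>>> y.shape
(23, 23)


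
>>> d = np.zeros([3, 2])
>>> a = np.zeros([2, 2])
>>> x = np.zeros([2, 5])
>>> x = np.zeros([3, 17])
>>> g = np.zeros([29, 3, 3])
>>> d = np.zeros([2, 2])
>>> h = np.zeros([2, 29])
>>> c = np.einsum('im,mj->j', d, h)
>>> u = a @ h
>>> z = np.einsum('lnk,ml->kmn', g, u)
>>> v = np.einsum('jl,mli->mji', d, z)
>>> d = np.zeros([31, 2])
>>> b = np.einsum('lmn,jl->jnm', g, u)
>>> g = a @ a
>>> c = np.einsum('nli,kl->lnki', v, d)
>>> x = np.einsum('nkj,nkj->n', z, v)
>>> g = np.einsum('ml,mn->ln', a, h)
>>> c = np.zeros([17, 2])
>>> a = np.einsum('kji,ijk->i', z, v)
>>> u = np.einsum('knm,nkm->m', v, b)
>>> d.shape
(31, 2)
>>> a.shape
(3,)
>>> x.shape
(3,)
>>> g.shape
(2, 29)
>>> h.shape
(2, 29)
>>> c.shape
(17, 2)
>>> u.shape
(3,)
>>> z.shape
(3, 2, 3)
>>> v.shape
(3, 2, 3)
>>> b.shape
(2, 3, 3)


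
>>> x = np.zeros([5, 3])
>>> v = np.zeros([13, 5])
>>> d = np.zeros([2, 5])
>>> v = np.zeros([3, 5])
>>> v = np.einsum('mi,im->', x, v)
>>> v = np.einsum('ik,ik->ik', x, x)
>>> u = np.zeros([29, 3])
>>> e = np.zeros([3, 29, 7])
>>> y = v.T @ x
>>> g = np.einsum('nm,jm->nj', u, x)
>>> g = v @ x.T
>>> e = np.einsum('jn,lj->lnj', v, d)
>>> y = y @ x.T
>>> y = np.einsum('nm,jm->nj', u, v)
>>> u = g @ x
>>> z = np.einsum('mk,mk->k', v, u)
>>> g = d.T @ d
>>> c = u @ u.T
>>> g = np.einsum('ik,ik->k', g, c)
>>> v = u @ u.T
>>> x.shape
(5, 3)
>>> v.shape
(5, 5)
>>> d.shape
(2, 5)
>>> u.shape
(5, 3)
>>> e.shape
(2, 3, 5)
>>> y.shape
(29, 5)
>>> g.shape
(5,)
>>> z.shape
(3,)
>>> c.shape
(5, 5)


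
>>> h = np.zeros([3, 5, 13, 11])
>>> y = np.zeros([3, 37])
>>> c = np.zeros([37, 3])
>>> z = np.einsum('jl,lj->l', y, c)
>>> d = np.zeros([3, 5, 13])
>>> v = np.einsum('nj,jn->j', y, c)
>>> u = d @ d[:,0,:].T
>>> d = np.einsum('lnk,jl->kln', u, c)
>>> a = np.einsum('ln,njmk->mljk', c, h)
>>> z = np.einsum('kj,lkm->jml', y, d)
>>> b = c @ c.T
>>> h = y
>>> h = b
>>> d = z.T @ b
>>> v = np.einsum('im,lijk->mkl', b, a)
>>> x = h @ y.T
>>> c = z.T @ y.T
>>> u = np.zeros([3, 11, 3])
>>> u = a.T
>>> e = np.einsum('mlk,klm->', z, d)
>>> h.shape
(37, 37)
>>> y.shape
(3, 37)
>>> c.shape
(3, 5, 3)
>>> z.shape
(37, 5, 3)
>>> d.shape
(3, 5, 37)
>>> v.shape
(37, 11, 13)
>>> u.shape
(11, 5, 37, 13)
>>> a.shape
(13, 37, 5, 11)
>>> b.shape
(37, 37)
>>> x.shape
(37, 3)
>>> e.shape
()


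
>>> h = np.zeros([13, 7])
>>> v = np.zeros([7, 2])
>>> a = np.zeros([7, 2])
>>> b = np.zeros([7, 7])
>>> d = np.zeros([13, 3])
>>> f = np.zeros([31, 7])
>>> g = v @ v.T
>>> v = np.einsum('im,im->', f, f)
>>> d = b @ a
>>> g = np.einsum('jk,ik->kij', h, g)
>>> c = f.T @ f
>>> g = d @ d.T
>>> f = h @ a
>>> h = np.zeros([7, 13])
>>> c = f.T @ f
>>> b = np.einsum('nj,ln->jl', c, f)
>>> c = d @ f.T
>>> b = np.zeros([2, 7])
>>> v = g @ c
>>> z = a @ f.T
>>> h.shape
(7, 13)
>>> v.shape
(7, 13)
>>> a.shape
(7, 2)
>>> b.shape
(2, 7)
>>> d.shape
(7, 2)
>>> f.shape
(13, 2)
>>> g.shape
(7, 7)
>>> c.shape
(7, 13)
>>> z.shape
(7, 13)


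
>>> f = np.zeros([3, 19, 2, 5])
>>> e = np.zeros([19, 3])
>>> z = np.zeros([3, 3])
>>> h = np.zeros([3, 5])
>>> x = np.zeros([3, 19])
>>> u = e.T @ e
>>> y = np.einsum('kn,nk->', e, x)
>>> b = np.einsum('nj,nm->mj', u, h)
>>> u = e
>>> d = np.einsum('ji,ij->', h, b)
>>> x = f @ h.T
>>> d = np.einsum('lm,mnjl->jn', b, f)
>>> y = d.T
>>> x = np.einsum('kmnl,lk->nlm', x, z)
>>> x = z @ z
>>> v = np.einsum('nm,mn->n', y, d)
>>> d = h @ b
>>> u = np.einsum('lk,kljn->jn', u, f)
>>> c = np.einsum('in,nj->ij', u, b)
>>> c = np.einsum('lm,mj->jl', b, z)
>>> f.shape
(3, 19, 2, 5)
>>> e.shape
(19, 3)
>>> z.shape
(3, 3)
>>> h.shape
(3, 5)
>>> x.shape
(3, 3)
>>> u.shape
(2, 5)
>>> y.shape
(19, 2)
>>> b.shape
(5, 3)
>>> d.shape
(3, 3)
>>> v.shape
(19,)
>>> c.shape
(3, 5)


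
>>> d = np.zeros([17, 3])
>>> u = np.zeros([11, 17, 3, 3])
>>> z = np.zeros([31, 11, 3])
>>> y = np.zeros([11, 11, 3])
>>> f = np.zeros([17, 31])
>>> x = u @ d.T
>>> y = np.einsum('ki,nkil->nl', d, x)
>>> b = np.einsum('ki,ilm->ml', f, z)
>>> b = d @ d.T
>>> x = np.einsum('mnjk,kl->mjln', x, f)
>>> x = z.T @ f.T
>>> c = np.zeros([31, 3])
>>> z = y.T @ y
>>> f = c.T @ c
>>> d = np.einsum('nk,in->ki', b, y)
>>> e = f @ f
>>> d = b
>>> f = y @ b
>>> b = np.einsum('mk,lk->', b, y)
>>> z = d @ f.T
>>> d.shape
(17, 17)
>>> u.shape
(11, 17, 3, 3)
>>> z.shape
(17, 11)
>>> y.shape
(11, 17)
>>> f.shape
(11, 17)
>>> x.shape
(3, 11, 17)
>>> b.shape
()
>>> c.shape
(31, 3)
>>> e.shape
(3, 3)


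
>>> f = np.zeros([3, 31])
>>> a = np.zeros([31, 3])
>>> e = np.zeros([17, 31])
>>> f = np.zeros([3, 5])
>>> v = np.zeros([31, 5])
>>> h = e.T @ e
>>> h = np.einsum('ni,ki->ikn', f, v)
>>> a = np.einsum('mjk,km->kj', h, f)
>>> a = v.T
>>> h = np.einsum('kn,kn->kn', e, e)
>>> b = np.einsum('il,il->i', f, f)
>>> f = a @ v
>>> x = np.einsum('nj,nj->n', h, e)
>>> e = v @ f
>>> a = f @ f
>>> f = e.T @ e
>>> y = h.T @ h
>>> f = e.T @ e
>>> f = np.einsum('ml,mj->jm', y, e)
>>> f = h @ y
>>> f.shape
(17, 31)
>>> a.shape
(5, 5)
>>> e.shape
(31, 5)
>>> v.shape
(31, 5)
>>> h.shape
(17, 31)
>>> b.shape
(3,)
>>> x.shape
(17,)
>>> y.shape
(31, 31)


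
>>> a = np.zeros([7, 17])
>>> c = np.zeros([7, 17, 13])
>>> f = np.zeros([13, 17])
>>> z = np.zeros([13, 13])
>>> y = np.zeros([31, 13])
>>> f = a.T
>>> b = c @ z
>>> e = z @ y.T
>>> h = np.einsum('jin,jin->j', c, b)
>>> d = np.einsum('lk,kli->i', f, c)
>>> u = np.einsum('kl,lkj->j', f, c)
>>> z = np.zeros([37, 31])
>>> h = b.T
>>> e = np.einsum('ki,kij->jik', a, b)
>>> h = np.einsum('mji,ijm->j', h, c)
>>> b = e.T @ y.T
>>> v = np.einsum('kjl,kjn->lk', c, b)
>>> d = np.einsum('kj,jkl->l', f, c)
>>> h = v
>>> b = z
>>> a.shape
(7, 17)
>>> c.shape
(7, 17, 13)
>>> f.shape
(17, 7)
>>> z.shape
(37, 31)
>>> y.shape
(31, 13)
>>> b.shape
(37, 31)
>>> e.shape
(13, 17, 7)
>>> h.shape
(13, 7)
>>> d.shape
(13,)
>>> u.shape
(13,)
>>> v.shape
(13, 7)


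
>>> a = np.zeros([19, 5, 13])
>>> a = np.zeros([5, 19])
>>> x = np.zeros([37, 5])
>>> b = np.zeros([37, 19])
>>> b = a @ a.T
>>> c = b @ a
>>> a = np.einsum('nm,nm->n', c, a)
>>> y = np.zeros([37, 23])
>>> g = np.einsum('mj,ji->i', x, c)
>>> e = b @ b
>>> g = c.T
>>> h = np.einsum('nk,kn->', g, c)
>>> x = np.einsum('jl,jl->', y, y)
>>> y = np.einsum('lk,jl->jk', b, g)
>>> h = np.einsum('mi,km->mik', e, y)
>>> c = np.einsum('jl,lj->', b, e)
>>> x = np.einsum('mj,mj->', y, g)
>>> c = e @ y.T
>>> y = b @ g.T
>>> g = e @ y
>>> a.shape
(5,)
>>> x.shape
()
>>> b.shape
(5, 5)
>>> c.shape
(5, 19)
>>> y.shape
(5, 19)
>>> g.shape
(5, 19)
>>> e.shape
(5, 5)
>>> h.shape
(5, 5, 19)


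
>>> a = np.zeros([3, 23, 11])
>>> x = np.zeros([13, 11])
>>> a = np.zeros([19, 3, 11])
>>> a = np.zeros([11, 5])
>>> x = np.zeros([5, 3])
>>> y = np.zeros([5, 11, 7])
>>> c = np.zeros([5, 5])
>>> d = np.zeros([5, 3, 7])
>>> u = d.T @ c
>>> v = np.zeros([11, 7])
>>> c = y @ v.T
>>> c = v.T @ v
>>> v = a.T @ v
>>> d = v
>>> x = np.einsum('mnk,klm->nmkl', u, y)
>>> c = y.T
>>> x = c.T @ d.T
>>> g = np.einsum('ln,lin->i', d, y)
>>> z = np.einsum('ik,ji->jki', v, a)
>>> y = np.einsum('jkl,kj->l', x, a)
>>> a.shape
(11, 5)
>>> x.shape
(5, 11, 5)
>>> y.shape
(5,)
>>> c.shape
(7, 11, 5)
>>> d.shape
(5, 7)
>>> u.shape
(7, 3, 5)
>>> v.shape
(5, 7)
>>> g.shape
(11,)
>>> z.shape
(11, 7, 5)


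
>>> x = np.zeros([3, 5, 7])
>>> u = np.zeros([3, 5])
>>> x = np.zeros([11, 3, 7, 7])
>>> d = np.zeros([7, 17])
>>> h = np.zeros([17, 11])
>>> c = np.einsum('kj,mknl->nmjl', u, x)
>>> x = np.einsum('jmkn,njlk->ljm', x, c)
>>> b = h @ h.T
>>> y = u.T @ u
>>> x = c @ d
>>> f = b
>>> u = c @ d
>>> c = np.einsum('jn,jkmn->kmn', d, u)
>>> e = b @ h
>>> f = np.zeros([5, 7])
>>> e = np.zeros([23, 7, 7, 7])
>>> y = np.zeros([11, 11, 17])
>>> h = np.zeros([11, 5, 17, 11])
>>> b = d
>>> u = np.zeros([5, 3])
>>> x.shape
(7, 11, 5, 17)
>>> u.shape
(5, 3)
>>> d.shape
(7, 17)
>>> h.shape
(11, 5, 17, 11)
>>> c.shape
(11, 5, 17)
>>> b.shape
(7, 17)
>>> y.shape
(11, 11, 17)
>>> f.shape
(5, 7)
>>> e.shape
(23, 7, 7, 7)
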